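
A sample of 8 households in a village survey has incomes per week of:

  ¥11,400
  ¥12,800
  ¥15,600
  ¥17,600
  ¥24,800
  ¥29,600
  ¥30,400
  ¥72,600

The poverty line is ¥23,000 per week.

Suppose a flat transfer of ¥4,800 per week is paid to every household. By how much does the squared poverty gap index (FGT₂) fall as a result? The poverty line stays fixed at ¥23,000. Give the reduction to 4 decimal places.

Before: below the line — ¥11,400, ¥12,800, ¥15,600, ¥17,600; squared poverty gap index (FGT₂) = 0.076210.
After the ¥4,800 transfer: below the line — ¥16,200, ¥17,600, ¥20,400, ¥22,400; squared poverty gap index (FGT₂) = 0.019499.
Reduction = 0.076210 − 0.019499 = 0.0567.

0.0567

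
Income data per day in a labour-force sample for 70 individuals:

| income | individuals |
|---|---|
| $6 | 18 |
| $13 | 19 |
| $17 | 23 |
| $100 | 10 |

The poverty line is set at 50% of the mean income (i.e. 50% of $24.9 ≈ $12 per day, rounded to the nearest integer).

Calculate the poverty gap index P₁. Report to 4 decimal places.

Incomes under z: 18×$6 (q = 18 of N = 70).
Shortfall ratios: (12−6)/12 = 0.5000 (×18).
Sum of shortfalls = 9.000000; P₁ averages over all N: 9.000000 / 70 = 0.1286.

0.1286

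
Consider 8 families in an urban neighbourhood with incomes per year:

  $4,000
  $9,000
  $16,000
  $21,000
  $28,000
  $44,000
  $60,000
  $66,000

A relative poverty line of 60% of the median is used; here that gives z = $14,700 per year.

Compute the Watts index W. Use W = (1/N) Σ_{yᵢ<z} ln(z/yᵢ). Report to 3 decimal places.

Poor units: $4,000, $9,000 (q = 2 of N = 8).
Log shortfalls: ln(14700/4000) = 1.3016; ln(14700/9000) = 0.4906.
W = 1.792176 / 8 = 0.224.

0.224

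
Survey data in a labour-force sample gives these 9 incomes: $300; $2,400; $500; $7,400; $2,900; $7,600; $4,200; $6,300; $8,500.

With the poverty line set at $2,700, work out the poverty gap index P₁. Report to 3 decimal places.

Poor units: $300, $500, $2,400 (q = 3 of N = 9).
Shortfall ratios: (2700−300)/2700 = 0.8889; (2700−500)/2700 = 0.8148; (2700−2400)/2700 = 0.1111.
Σ = 1.814815. Dividing by the full population N = 9 gives P₁ = 0.202.

0.202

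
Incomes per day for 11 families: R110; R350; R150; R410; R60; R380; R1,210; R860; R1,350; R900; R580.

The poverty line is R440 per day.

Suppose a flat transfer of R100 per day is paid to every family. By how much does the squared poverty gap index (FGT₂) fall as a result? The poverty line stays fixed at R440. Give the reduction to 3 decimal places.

0.086

Before: below the line — R60, R110, R150, R350, R380, R410; squared poverty gap index (FGT₂) = 0.16435.
After the R100 transfer: below the line — R160, R210, R250; squared poverty gap index (FGT₂) = 0.07861.
Reduction = 0.16435 − 0.07861 = 0.086.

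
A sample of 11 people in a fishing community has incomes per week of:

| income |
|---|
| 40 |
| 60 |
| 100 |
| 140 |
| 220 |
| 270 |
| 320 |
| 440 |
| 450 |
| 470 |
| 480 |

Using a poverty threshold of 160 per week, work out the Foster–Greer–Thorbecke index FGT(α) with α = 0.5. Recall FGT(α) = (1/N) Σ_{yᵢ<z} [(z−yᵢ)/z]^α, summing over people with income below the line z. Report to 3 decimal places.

0.238

Below the line: 40, 60, 100, 140 (q = 4 of N = 11).
Shortfall ratios: (160−40)/160 = 0.7500; (160−60)/160 = 0.6250; (160−100)/160 = 0.3750; (160−140)/160 = 0.1250.
Raised to α = 0.5: 0.86603; 0.79057; 0.61237; 0.35355.
Sum = 2.622521; FGT(0.5) = 2.622521 / 11 = 0.238.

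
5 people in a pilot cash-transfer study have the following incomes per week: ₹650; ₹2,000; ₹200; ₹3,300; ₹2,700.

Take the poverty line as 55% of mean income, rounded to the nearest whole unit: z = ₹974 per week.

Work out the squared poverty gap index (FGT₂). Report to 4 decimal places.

Below z: ₹200, ₹650 (q = 2 of N = 5).
Normalized shortfalls: (974−200)/974 = 0.7947; (974−650)/974 = 0.3326.
Squared: 0.6315; 0.1107.
Sum = 0.742142; P₂ = 0.742142 / 5 = 0.1484.

0.1484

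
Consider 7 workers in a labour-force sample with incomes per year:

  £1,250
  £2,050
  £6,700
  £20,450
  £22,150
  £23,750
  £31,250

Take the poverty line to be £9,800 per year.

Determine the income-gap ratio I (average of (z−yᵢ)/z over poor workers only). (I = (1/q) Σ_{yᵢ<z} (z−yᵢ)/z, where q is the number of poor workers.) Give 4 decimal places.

Below z: £1,250, £2,050, £6,700 (q = 3 of N = 7).
Relative gaps: 0.8724, 0.7908, 0.3163; sum = 1.979592.
I averages over the q = 3 poor units only: 1.979592 / 3 = 0.6599.

0.6599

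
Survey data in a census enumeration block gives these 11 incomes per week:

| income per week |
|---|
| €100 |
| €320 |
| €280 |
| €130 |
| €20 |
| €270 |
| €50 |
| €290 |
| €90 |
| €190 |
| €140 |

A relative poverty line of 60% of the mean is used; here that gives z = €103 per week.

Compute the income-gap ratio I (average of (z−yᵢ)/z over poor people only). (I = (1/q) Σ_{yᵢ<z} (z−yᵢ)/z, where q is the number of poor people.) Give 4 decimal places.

0.3689

Incomes under z: €20, €50, €90, €100 (q = 4 of N = 11).
Shortfall ratios (z−y)/z: 0.8058, 0.5146, 0.1262, 0.0291; sum = 1.475728.
I averages over the q = 4 poor units only: 1.475728 / 4 = 0.3689.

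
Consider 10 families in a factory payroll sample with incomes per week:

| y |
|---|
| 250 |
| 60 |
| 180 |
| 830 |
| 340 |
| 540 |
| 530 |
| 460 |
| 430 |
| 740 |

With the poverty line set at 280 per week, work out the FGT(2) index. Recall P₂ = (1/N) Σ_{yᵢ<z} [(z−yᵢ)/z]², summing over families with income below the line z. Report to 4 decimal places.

0.0756

Below z: 60, 180, 250 (q = 3 of N = 10).
Normalized shortfalls: (280−60)/280 = 0.7857; (280−180)/280 = 0.3571; (280−250)/280 = 0.1071.
Squared: 0.6173; 0.1276; 0.0115.
Sum = 0.756378; P₂ = 0.756378 / 10 = 0.0756.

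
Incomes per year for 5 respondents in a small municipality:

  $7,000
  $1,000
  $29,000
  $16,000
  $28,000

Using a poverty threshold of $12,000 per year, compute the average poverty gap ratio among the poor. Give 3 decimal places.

Incomes under z: $1,000, $7,000 (q = 2 of N = 5).
Relative gaps: 0.9167, 0.4167; sum = 1.333333.
I averages over the q = 2 poor units only: 1.333333 / 2 = 0.667.

0.667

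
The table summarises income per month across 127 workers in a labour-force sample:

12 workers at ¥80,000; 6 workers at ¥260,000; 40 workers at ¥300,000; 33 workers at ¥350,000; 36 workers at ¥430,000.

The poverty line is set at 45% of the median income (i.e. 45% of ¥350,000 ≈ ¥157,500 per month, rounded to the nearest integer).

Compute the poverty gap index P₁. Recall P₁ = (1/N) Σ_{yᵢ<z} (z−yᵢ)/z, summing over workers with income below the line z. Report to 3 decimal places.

0.046

Poor units: 12×¥80,000 (q = 12 of N = 127).
Relative gaps: (157500−80000)/157500 = 0.4921 (×12).
Sum of shortfalls = 5.904762; P₁ averages over all N: 5.904762 / 127 = 0.046.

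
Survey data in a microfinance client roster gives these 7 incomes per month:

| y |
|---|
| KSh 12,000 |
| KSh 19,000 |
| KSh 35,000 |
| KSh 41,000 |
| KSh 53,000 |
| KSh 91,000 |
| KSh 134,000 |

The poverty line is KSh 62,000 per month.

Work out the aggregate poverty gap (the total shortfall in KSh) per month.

Incomes under z: KSh 12,000, KSh 19,000, KSh 35,000, KSh 41,000, KSh 53,000 (q = 5 of N = 7).
Individual gaps: 62000−12000 = 50000; 62000−19000 = 43000; 62000−35000 = 27000; 62000−41000 = 21000; 62000−53000 = 9000.
Aggregate gap = KSh 150,000.

KSh 150,000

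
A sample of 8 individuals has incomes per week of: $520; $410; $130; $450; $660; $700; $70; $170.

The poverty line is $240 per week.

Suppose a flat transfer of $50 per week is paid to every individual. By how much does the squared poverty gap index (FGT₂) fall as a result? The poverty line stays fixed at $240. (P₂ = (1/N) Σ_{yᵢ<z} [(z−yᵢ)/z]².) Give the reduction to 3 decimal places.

0.060

Before: below the line — $70, $130, $170; squared poverty gap index (FGT₂) = 0.09961.
After the $50 transfer: below the line — $120, $180, $220; squared poverty gap index (FGT₂) = 0.03993.
Reduction = 0.09961 − 0.03993 = 0.060.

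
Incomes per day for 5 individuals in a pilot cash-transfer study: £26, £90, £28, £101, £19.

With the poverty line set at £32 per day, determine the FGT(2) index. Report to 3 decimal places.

0.043

Incomes under z: £19, £26, £28 (q = 3 of N = 5).
Shortfall ratios: (32−19)/32 = 0.4062; (32−26)/32 = 0.1875; (32−28)/32 = 0.1250.
Squared: 0.1650; 0.0352; 0.0156.
Sum = 0.215820; P₂ = 0.215820 / 5 = 0.043.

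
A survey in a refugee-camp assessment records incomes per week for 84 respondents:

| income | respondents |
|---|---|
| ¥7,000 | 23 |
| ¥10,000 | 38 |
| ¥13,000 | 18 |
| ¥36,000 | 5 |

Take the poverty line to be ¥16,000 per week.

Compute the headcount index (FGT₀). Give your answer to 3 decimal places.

0.940

79 of the 84 respondents have income below ¥16,000.
H = 79/84 = 0.940.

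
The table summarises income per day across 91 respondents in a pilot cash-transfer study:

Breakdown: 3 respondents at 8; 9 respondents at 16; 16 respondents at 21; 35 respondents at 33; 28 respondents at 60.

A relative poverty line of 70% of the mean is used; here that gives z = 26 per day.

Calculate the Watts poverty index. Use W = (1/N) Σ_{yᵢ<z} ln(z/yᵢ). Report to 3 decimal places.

Below z: 3×8, 9×16, 16×21 (q = 28 of N = 91).
Log gaps: ln(26/8) = 1.1787 (×3); ln(26/16) = 0.4855 (×9); ln(26/21) = 0.2136 (×16).
W = 11.322721 / 91 = 0.124.

0.124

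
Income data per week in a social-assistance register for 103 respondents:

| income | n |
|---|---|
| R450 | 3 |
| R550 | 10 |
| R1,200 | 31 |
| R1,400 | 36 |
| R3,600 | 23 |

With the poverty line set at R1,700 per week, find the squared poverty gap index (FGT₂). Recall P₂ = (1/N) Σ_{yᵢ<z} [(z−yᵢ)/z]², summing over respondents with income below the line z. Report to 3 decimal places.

Below z: 3×R450, 10×R550, 31×R1,200, 36×R1,400 (q = 80 of N = 103).
Gap ratios (z−y)/z: (1700−450)/1700 = 0.7353 (×3); (1700−550)/1700 = 0.6765 (×10); (1700−1200)/1700 = 0.2941 (×31); (1700−1400)/1700 = 0.1765 (×36).
Squared: 0.5407 (×3); 0.4576 (×10); 0.0865 (×31); 0.0311 (×36).
Sum = 10.000865; P₂ = 10.000865 / 103 = 0.097.

0.097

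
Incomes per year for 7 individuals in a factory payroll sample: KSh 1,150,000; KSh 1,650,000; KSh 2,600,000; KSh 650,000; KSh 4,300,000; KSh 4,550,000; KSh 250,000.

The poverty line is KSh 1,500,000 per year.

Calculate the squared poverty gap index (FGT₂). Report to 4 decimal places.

0.1529

Incomes under z: KSh 250,000, KSh 650,000, KSh 1,150,000 (q = 3 of N = 7).
Normalized shortfalls: (1500000−250000)/1500000 = 0.8333; (1500000−650000)/1500000 = 0.5667; (1500000−1150000)/1500000 = 0.2333.
Squared: 0.6944; 0.3211; 0.0544.
Sum = 1.070000; P₂ = 1.070000 / 7 = 0.1529.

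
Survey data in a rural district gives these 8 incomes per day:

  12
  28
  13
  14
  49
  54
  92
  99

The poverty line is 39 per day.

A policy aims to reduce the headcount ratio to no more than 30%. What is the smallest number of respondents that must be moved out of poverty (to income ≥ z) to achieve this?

4 of the 8 respondents are poor, so H = 4/8 = 0.500.
A headcount ratio of at most 30% allows at most ⌊0.30 × 8⌋ = 2 poor respondents.
So at least 4 − 2 = 2 must be lifted.

2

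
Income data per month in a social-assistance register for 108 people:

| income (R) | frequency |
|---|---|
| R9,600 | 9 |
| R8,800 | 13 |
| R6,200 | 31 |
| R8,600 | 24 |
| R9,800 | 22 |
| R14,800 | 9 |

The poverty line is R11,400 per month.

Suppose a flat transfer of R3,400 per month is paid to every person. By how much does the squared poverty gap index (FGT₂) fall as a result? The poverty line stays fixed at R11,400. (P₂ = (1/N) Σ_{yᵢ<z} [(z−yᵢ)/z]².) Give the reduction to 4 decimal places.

0.0783

Before: below the line — 31×R6,200, 24×R8,600, 13×R8,800, 9×R9,600, 22×R9,800; squared poverty gap index (FGT₂) = 0.085479.
After the R3,400 transfer: below the line — 31×R9,600; squared poverty gap index (FGT₂) = 0.007156.
Reduction = 0.085479 − 0.007156 = 0.0783.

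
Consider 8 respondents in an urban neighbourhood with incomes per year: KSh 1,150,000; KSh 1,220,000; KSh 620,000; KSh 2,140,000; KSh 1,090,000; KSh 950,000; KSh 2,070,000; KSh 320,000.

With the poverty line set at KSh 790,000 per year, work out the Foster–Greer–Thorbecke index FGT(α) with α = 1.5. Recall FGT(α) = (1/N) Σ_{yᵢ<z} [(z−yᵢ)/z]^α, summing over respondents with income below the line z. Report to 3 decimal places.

0.070

Incomes under z: KSh 320,000, KSh 620,000 (q = 2 of N = 8).
Gap ratios (z−y)/z: (790000−320000)/790000 = 0.5949; (790000−620000)/790000 = 0.2152.
Raised to α = 1.5: 0.45889; 0.09982.
Sum = 0.558711; FGT(1.5) = 0.558711 / 8 = 0.070.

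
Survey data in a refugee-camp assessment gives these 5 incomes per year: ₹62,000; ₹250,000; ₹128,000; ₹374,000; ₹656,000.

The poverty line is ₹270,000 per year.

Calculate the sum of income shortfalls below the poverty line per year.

₹370,000

Incomes under z: ₹62,000, ₹128,000, ₹250,000 (q = 3 of N = 5).
Individual gaps: 270000−62000 = 208000; 270000−128000 = 142000; 270000−250000 = 20000.
Aggregate gap = ₹370,000.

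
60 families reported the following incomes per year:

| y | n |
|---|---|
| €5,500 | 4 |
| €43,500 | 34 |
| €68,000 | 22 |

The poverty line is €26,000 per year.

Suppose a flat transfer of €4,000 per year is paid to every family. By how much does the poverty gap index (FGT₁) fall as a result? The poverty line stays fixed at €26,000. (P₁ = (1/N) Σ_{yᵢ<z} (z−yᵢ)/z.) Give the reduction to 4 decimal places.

0.0103

Before: below the line — 4×€5,500; poverty gap index (FGT₁) = 0.052564.
After the €4,000 transfer: below the line — 4×€9,500; poverty gap index (FGT₁) = 0.042308.
Reduction = 0.052564 − 0.042308 = 0.0103.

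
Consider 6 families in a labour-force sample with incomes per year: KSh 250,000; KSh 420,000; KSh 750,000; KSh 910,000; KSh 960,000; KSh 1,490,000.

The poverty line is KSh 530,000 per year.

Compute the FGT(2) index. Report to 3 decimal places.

Below z: KSh 250,000, KSh 420,000 (q = 2 of N = 6).
Gap ratios (z−y)/z: (530000−250000)/530000 = 0.5283; (530000−420000)/530000 = 0.2075.
Squared: 0.2791; 0.0431.
Sum = 0.322179; P₂ = 0.322179 / 6 = 0.054.

0.054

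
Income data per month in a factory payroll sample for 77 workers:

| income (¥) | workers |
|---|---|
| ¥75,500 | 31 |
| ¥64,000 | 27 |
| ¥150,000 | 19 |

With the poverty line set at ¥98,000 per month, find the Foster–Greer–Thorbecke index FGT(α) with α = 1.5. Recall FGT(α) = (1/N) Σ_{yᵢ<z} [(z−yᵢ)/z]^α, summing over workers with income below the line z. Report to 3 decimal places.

Below z: 27×¥64,000, 31×¥75,500 (q = 58 of N = 77).
Shortfall ratios: (98000−64000)/98000 = 0.3469 (×27); (98000−75500)/98000 = 0.2296 (×31).
Raised to α = 1.5: 0.20435 (×27); 0.11001 (×31).
Sum = 8.927838; FGT(1.5) = 8.927838 / 77 = 0.116.

0.116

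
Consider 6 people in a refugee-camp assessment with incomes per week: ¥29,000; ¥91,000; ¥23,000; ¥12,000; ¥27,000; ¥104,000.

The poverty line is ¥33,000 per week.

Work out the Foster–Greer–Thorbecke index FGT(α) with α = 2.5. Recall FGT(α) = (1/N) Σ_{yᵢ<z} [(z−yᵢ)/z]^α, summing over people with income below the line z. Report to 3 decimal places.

Below the line: ¥12,000, ¥23,000, ¥27,000, ¥29,000 (q = 4 of N = 6).
Gap ratios (z−y)/z: (33000−12000)/33000 = 0.6364; (33000−23000)/33000 = 0.3030; (33000−27000)/33000 = 0.1818; (33000−29000)/33000 = 0.1212.
Raised to α = 2.5: 0.32305; 0.05055; 0.01410; 0.00512.
Sum = 0.392806; FGT(2.5) = 0.392806 / 6 = 0.065.

0.065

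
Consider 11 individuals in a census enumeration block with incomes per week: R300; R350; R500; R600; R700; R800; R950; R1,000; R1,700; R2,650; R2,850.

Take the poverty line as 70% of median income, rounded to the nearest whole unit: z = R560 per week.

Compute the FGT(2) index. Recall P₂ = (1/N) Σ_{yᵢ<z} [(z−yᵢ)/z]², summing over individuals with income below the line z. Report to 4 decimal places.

0.0334

Incomes under z: R300, R350, R500 (q = 3 of N = 11).
Shortfall ratios: (560−300)/560 = 0.4643; (560−350)/560 = 0.3750; (560−500)/560 = 0.1071.
Squared: 0.2156; 0.1406; 0.0115.
Sum = 0.367666; P₂ = 0.367666 / 11 = 0.0334.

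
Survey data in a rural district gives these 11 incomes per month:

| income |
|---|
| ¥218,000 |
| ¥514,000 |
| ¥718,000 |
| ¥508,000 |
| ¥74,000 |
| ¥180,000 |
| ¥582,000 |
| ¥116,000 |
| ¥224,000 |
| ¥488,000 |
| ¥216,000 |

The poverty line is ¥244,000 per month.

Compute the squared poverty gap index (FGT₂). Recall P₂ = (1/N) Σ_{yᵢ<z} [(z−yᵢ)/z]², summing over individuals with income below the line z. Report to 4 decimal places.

0.0782

Poor units: ¥74,000, ¥116,000, ¥180,000, ¥216,000, ¥218,000, ¥224,000 (q = 6 of N = 11).
Normalized shortfalls: (244000−74000)/244000 = 0.6967; (244000−116000)/244000 = 0.5246; (244000−180000)/244000 = 0.2623; (244000−216000)/244000 = 0.1148; (244000−218000)/244000 = 0.1066; (244000−224000)/244000 = 0.0820.
Squared: 0.4854; 0.2752; 0.0688; 0.0132; 0.0114; 0.0067.
Sum = 0.860656; P₂ = 0.860656 / 11 = 0.0782.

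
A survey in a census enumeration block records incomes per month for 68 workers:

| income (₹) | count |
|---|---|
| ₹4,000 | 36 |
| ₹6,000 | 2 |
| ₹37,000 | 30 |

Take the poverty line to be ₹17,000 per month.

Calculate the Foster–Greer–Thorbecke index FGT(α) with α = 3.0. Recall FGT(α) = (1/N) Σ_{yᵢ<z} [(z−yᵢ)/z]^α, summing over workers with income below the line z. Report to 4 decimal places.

Incomes under z: 36×₹4,000, 2×₹6,000 (q = 38 of N = 68).
Gap ratios (z−y)/z: (17000−4000)/17000 = 0.7647 (×36); (17000−6000)/17000 = 0.6471 (×2).
Raised to α = 3.0: 0.44718 (×36); 0.27091 (×2).
Sum = 16.640342; FGT(3.0) = 16.640342 / 68 = 0.2447.

0.2447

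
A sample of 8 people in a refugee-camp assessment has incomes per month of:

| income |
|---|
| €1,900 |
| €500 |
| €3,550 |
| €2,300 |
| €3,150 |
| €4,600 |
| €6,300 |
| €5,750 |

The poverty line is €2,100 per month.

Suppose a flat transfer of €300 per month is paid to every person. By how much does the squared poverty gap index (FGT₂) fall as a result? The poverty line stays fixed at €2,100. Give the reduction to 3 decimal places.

0.026

Before: below the line — €500, €1,900; squared poverty gap index (FGT₂) = 0.07370.
After the €300 transfer: below the line — €800; squared poverty gap index (FGT₂) = 0.04790.
Reduction = 0.07370 − 0.04790 = 0.026.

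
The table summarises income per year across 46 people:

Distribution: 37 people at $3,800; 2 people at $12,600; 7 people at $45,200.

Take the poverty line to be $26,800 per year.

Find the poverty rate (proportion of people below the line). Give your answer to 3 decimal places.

39 of the 46 people have income below $26,800.
H = 39/46 = 0.848.

0.848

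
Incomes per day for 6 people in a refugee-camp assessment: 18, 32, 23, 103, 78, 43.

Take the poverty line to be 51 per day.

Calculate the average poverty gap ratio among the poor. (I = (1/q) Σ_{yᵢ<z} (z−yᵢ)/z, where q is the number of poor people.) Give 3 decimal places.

Below z: 18, 23, 32, 43 (q = 4 of N = 6).
Relative gaps: 0.6471, 0.5490, 0.3725, 0.1569; sum = 1.725490.
I averages over the q = 4 poor units only: 1.725490 / 4 = 0.431.

0.431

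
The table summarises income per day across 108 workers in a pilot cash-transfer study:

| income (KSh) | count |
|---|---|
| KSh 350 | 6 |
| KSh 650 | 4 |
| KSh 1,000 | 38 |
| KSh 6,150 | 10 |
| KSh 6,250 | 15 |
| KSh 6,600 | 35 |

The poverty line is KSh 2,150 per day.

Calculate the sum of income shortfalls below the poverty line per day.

Poor units: 6×KSh 350, 4×KSh 650, 38×KSh 1,000 (q = 48 of N = 108).
Individual gaps: 6×(2150−350) = 10800; 4×(2150−650) = 6000; 38×(2150−1000) = 43700.
Aggregate gap = KSh 60,500.

KSh 60,500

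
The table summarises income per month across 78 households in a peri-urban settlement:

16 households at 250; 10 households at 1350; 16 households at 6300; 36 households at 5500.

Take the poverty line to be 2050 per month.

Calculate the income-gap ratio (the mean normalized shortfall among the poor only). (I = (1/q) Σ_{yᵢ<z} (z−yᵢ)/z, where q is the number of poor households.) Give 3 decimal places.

Incomes under z: 16×250, 10×1350 (q = 26 of N = 78).
Shortfall ratios (z−y)/z: 0.8780 (×16), 0.3415 (×10); sum = 17.463415.
The income-gap ratio divides by q (the poor only): 17.463415 / 26 = 0.672.

0.672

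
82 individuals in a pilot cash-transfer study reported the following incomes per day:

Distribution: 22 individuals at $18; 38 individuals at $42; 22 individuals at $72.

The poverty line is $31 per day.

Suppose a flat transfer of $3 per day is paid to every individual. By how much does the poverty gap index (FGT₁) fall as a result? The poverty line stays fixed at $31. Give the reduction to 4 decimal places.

Before: below the line — 22×$18; poverty gap index (FGT₁) = 0.112510.
After the $3 transfer: below the line — 22×$21; poverty gap index (FGT₁) = 0.086546.
Reduction = 0.112510 − 0.086546 = 0.0260.

0.0260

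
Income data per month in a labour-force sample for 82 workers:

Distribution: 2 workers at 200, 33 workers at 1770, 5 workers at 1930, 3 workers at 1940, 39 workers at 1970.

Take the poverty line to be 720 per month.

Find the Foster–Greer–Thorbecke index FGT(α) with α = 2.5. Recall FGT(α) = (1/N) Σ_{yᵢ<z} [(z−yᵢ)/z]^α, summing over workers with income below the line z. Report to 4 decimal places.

0.0108

Below z: 2×200 (q = 2 of N = 82).
Shortfall ratios: (720−200)/720 = 0.7222 (×2).
Raised to α = 2.5: 0.44328 (×2).
Sum = 0.886558; FGT(2.5) = 0.886558 / 82 = 0.0108.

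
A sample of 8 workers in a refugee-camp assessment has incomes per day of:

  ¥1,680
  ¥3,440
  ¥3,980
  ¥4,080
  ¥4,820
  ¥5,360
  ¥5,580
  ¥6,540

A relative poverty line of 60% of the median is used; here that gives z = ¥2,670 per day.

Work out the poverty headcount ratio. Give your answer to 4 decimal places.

1 of the 8 workers have income below ¥2,670.
H = 1/8 = 0.1250.

0.1250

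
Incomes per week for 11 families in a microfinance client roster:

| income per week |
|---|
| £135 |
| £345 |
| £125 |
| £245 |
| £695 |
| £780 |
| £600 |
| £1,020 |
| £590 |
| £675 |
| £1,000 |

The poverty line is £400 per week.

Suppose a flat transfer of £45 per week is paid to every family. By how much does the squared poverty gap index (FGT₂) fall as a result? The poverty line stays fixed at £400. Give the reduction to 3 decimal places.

0.034

Before: below the line — £125, £135, £245, £345; squared poverty gap index (FGT₂) = 0.09824.
After the £45 transfer: below the line — £170, £180, £290, £390; squared poverty gap index (FGT₂) = 0.06449.
Reduction = 0.09824 − 0.06449 = 0.034.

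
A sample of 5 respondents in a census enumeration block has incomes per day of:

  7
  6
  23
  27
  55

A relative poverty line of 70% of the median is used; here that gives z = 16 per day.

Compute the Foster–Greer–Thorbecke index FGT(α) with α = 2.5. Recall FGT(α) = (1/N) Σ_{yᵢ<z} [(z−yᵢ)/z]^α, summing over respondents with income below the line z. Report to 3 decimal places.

Poor units: 6, 7 (q = 2 of N = 5).
Shortfall ratios: (16−6)/16 = 0.6250; (16−7)/16 = 0.5625.
Raised to α = 2.5: 0.30882; 0.23730.
Sum = 0.546121; FGT(2.5) = 0.546121 / 5 = 0.109.

0.109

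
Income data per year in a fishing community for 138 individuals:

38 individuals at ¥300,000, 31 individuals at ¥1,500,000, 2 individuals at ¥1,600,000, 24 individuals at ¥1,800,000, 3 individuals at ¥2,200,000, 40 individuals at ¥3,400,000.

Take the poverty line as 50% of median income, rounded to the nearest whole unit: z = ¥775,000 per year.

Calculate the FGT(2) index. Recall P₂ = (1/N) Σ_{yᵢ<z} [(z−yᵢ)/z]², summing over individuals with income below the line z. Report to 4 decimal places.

0.1034

Below z: 38×¥300,000 (q = 38 of N = 138).
Relative gaps: (775000−300000)/775000 = 0.6129 (×38).
Squared: 0.3757 (×38).
Sum = 14.274714; P₂ = 14.274714 / 138 = 0.1034.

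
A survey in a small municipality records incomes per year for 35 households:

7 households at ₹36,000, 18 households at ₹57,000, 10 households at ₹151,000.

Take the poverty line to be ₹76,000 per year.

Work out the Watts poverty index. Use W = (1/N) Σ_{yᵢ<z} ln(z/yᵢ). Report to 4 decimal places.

0.2974

Below z: 7×₹36,000, 18×₹57,000 (q = 25 of N = 35).
ln(z/y) terms: ln(76000/36000) = 0.7472 (×7); ln(76000/57000) = 0.2877 (×18).
W = 10.408778 / 35 = 0.2974.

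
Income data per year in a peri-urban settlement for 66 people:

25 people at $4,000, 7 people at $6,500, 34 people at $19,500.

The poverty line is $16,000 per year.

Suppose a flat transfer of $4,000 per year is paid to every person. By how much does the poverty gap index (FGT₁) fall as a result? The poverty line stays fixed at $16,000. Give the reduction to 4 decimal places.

0.1212

Before: below the line — 25×$4,000, 7×$6,500; poverty gap index (FGT₁) = 0.347064.
After the $4,000 transfer: below the line — 25×$8,000, 7×$10,500; poverty gap index (FGT₁) = 0.225852.
Reduction = 0.347064 − 0.225852 = 0.1212.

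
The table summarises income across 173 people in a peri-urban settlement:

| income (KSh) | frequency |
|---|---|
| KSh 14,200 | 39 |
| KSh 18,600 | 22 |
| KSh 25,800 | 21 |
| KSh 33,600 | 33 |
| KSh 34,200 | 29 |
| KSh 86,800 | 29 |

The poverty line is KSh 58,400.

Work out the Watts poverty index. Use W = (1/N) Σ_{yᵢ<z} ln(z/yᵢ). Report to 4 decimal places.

0.7586

Incomes under z: 39×KSh 14,200, 22×KSh 18,600, 21×KSh 25,800, 33×KSh 33,600, 29×KSh 34,200 (q = 144 of N = 173).
Log gaps: ln(58400/14200) = 1.4141 (×39); ln(58400/18600) = 1.1442 (×22); ln(58400/25800) = 0.8169 (×21); ln(58400/33600) = 0.5528 (×33); ln(58400/34200) = 0.5351 (×29).
W = 131.235729 / 173 = 0.7586.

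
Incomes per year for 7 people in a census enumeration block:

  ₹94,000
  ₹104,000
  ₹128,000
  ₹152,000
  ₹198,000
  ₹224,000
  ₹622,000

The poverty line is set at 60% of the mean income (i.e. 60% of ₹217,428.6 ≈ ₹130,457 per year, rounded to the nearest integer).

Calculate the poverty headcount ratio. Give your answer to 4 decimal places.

3 of the 7 people have income below ₹130,457.
H = 3/7 = 0.4286.

0.4286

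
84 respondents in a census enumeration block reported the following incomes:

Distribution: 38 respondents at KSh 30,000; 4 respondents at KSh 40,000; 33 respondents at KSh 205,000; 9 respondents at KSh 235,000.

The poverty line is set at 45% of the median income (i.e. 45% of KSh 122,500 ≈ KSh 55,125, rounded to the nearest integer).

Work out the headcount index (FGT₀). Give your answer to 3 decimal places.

42 of the 84 respondents have income below KSh 55,125.
H = 42/84 = 0.500.

0.500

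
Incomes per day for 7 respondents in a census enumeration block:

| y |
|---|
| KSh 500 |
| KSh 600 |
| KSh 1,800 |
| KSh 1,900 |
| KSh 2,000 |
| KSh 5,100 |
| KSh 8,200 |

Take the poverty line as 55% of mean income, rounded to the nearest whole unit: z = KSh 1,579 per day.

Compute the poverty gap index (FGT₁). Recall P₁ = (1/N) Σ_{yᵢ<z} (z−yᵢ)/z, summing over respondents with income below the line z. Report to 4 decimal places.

0.1862

Poor units: KSh 500, KSh 600 (q = 2 of N = 7).
Gap ratios (z−y)/z: (1579−500)/1579 = 0.6833; (1579−600)/1579 = 0.6200.
Σ = 1.303357. Dividing by the full population N = 7 gives P₁ = 0.1862.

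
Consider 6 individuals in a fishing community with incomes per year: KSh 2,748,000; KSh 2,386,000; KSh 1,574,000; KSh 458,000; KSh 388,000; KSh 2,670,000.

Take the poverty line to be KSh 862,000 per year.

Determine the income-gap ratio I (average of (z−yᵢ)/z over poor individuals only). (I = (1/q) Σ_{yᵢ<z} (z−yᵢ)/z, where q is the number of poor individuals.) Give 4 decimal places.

0.5093

Incomes under z: KSh 388,000, KSh 458,000 (q = 2 of N = 6).
Relative gaps: 0.5499, 0.4687; sum = 1.018561.
The income-gap ratio divides by q (the poor only): 1.018561 / 2 = 0.5093.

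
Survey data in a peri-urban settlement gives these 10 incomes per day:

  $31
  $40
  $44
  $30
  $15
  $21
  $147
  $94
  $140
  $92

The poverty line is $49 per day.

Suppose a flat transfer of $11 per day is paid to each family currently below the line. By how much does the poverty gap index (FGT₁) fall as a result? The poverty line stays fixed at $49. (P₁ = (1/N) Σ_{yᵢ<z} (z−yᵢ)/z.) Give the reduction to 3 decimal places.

0.118

Before: below the line — $15, $21, $30, $31, $40, $44; poverty gap index (FGT₁) = 0.23061.
After the $11 transfer: below the line — $26, $32, $41, $42; poverty gap index (FGT₁) = 0.11224.
Reduction = 0.23061 − 0.11224 = 0.118.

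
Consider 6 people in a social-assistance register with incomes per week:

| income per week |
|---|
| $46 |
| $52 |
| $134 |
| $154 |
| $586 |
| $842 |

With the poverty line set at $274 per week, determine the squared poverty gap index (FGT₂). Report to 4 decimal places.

0.3003

Below z: $46, $52, $134, $154 (q = 4 of N = 6).
Gap ratios (z−y)/z: (274−46)/274 = 0.8321; (274−52)/274 = 0.8102; (274−134)/274 = 0.5109; (274−154)/274 = 0.4380.
Squared: 0.6924; 0.6565; 0.2611; 0.1918.
Sum = 1.801748; P₂ = 1.801748 / 6 = 0.3003.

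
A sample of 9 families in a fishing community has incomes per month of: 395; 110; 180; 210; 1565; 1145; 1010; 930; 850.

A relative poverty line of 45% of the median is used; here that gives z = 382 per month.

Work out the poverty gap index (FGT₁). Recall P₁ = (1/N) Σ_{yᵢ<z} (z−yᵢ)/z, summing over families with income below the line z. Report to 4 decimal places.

0.1879

Incomes under z: 110, 180, 210 (q = 3 of N = 9).
Shortfall ratios: (382−110)/382 = 0.7120; (382−180)/382 = 0.5288; (382−210)/382 = 0.4503.
Sum of shortfalls = 1.691099; P₁ averages over all N: 1.691099 / 9 = 0.1879.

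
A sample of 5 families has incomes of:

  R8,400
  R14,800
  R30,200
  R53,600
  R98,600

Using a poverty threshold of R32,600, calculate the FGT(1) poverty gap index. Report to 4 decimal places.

Incomes under z: R8,400, R14,800, R30,200 (q = 3 of N = 5).
Relative gaps: (32600−8400)/32600 = 0.7423; (32600−14800)/32600 = 0.5460; (32600−30200)/32600 = 0.0736.
Σ = 1.361963. Dividing by the full population N = 5 gives P₁ = 0.2724.

0.2724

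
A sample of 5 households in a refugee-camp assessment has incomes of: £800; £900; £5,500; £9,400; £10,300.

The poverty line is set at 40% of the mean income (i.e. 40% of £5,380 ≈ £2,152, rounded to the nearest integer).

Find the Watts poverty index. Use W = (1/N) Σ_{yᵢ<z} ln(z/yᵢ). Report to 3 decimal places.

Below z: £800, £900 (q = 2 of N = 5).
Log shortfalls: ln(2152/800) = 0.9895; ln(2152/900) = 0.8718.
W = 1.861299 / 5 = 0.372.

0.372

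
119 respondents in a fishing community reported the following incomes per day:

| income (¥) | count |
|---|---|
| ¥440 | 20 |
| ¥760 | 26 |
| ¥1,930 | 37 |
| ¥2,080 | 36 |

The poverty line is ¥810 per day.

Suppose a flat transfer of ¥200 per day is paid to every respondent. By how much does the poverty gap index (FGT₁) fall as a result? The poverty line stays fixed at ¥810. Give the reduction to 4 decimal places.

Before: below the line — 20×¥440, 26×¥760; poverty gap index (FGT₁) = 0.090258.
After the ¥200 transfer: below the line — 20×¥640; poverty gap index (FGT₁) = 0.035273.
Reduction = 0.090258 − 0.035273 = 0.0550.

0.0550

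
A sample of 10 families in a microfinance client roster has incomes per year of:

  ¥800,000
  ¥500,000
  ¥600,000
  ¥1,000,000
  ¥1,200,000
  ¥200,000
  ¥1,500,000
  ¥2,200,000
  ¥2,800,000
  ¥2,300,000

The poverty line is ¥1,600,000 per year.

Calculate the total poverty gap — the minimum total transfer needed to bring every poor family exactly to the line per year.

Below the line: ¥200,000, ¥500,000, ¥600,000, ¥800,000, ¥1,000,000, ¥1,200,000, ¥1,500,000 (q = 7 of N = 10).
Individual gaps: 1600000−200000 = 1400000; 1600000−500000 = 1100000; 1600000−600000 = 1000000; 1600000−800000 = 800000; 1600000−1000000 = 600000; 1600000−1200000 = 400000; 1600000−1500000 = 100000.
Aggregate gap = ¥5,400,000.

¥5,400,000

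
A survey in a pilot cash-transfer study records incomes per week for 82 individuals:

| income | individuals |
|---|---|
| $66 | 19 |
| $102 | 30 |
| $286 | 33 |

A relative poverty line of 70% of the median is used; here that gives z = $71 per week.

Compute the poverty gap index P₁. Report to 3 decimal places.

Below the line: 19×$66 (q = 19 of N = 82).
Shortfall ratios: (71−66)/71 = 0.0704 (×19).
Sum of shortfalls = 1.338028; P₁ averages over all N: 1.338028 / 82 = 0.016.

0.016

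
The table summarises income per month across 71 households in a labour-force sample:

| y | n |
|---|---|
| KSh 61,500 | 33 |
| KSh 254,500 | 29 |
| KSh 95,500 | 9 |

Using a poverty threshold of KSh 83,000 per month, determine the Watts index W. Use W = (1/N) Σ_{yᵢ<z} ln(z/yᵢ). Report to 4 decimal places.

Below z: 33×KSh 61,500 (q = 33 of N = 71).
Log shortfalls: ln(83000/61500) = 0.2998 (×33).
W = 9.893513 / 71 = 0.1393.

0.1393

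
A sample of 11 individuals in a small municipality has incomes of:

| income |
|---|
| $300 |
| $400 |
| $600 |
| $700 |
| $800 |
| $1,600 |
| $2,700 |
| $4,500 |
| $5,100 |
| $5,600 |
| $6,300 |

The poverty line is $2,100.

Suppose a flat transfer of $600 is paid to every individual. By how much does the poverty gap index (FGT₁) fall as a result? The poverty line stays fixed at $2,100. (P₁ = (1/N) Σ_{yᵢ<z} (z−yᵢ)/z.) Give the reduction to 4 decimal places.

0.1515

Before: below the line — $300, $400, $600, $700, $800, $1,600; poverty gap index (FGT₁) = 0.354978.
After the $600 transfer: below the line — $900, $1,000, $1,200, $1,300, $1,400; poverty gap index (FGT₁) = 0.203463.
Reduction = 0.354978 − 0.203463 = 0.1515.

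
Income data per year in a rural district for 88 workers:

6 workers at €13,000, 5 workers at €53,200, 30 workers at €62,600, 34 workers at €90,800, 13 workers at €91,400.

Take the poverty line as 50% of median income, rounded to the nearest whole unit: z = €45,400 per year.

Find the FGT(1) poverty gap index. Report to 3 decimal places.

0.049

Below the line: 6×€13,000 (q = 6 of N = 88).
Relative gaps: (45400−13000)/45400 = 0.7137 (×6).
Σ = 4.281938. Dividing by the full population N = 88 gives P₁ = 0.049.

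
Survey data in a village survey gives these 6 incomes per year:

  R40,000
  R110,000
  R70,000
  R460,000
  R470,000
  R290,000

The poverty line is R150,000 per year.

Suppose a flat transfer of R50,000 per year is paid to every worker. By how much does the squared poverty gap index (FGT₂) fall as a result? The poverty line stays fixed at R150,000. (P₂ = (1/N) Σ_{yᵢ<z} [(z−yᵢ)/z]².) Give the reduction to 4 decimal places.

Before: below the line — R40,000, R70,000, R110,000; squared poverty gap index (FGT₂) = 0.148889.
After the R50,000 transfer: below the line — R90,000, R120,000; squared poverty gap index (FGT₂) = 0.033333.
Reduction = 0.148889 − 0.033333 = 0.1156.

0.1156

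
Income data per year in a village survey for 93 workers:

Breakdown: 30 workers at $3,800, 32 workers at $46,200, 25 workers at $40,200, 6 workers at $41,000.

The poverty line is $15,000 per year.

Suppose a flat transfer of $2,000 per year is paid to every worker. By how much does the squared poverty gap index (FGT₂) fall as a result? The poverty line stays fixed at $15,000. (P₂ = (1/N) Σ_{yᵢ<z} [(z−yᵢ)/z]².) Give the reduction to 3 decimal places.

Before: below the line — 30×$3,800; squared poverty gap index (FGT₂) = 0.17984.
After the $2,000 transfer: below the line — 30×$5,800; squared poverty gap index (FGT₂) = 0.12135.
Reduction = 0.17984 − 0.12135 = 0.058.

0.058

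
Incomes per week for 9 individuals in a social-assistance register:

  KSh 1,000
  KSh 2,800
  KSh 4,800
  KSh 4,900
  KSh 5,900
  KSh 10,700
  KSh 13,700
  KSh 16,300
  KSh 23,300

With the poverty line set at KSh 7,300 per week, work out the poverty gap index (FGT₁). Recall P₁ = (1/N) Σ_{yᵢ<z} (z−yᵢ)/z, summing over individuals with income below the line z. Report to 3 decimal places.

0.260

Below the line: KSh 1,000, KSh 2,800, KSh 4,800, KSh 4,900, KSh 5,900 (q = 5 of N = 9).
Gap ratios (z−y)/z: (7300−1000)/7300 = 0.8630; (7300−2800)/7300 = 0.6164; (7300−4800)/7300 = 0.3425; (7300−4900)/7300 = 0.3288; (7300−5900)/7300 = 0.1918.
Σ = 2.342466. Dividing by the full population N = 9 gives P₁ = 0.260.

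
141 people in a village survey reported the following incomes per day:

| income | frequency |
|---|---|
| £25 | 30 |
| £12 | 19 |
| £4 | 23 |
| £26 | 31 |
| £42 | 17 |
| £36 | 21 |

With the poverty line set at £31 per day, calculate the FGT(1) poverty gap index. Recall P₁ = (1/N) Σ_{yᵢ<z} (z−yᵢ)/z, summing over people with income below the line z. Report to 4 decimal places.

0.3013

Below z: 23×£4, 19×£12, 30×£25, 31×£26 (q = 103 of N = 141).
Gap ratios (z−y)/z: (31−4)/31 = 0.8710 (×23); (31−12)/31 = 0.6129 (×19); (31−25)/31 = 0.1935 (×30); (31−26)/31 = 0.1613 (×31).
Σ = 42.483871. Dividing by the full population N = 141 gives P₁ = 0.3013.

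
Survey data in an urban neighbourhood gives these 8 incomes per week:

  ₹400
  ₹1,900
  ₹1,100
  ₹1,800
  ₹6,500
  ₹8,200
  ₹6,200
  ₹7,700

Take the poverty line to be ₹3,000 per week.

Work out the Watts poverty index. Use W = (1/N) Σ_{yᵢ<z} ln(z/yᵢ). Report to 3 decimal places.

0.498

Below the line: ₹400, ₹1,100, ₹1,800, ₹1,900 (q = 4 of N = 8).
ln(z/y) terms: ln(3000/400) = 2.0149; ln(3000/1100) = 1.0033; ln(3000/1800) = 0.5108; ln(3000/1900) = 0.4568.
W = 3.985789 / 8 = 0.498.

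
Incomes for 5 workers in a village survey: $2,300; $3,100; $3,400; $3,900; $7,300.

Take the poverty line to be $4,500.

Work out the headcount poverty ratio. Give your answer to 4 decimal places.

4 of the 5 workers have income below $4,500.
H = 4/5 = 0.8000.

0.8000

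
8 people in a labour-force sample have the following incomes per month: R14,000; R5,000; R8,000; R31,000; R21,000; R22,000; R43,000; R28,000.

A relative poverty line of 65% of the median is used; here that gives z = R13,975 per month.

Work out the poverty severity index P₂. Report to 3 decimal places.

0.074

Incomes under z: R5,000, R8,000 (q = 2 of N = 8).
Gap ratios (z−y)/z: (13975−5000)/13975 = 0.6422; (13975−8000)/13975 = 0.4275.
Squared: 0.4124; 0.1828.
Sum = 0.595243; P₂ = 0.595243 / 8 = 0.074.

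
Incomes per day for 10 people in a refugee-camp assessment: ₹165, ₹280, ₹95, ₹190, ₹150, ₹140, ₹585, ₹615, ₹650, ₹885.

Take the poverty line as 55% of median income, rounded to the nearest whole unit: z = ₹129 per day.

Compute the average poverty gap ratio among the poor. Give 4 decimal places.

0.2636

Incomes under z: ₹95 (q = 1 of N = 10).
Shortfall ratios (z−y)/z: 0.2636; sum = 0.263566.
I averages over the q = 1 poor units only: 0.263566 / 1 = 0.2636.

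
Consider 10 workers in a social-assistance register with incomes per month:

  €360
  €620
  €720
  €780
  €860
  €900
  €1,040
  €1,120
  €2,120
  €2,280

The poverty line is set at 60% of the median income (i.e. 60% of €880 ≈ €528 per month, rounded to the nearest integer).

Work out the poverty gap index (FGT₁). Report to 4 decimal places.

Poor units: €360 (q = 1 of N = 10).
Shortfall ratios: (528−360)/528 = 0.3182.
Sum of shortfalls = 0.318182; P₁ averages over all N: 0.318182 / 10 = 0.0318.

0.0318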